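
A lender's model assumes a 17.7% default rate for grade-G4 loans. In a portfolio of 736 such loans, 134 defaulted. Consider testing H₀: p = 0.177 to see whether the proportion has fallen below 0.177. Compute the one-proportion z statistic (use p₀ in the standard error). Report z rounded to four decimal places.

z = 0.3600

p̂ = 134/736 = 0.182065.
Standard error under H₀: √(0.177×0.823/736) = 0.014068.
z = (0.182065 − 0.177)/0.014068 = 0.005065/0.014068 = 0.3600.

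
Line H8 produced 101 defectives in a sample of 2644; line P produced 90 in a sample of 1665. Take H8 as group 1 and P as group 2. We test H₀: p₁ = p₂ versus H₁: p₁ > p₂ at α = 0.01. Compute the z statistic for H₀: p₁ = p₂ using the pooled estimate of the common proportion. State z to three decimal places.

p̂₁ = 101/2644 ≈ 0.038200, p̂₂ = 90/1665 ≈ 0.054054.
Pooled p̂ = (101+90)/(2644+1665) = 191/4309 = 0.044326.
SE = √(0.0423611 × 0.000978815) = 0.006439.
z = (0.038200 − 0.054054)/0.006439 = -0.015854/0.006439 = -2.462.
p-value = P(Z > -2.462) ≈ 0.9931; since p > α = 0.01, fail to reject H₀.

z = -2.462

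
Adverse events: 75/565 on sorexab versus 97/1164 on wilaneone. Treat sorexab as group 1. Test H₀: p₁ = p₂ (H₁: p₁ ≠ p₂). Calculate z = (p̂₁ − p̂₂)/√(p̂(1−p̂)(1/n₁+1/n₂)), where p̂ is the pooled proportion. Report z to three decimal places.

p̂₁ = 75/565 ≈ 0.132743, p̂₂ = 97/1164 ≈ 0.083333.
Pooled p̂ = (75+97)/(565+1164) = 172/1729 = 0.099479.
SE = √(0.0895833 × 0.00262902) = 0.015347.
z = (0.132743 − 0.083333)/0.015347 = 0.049410/0.015347 = 3.220.
Two-sided p-value ≈ 2·Φ(−3.220) = 0.0013.

z = 3.220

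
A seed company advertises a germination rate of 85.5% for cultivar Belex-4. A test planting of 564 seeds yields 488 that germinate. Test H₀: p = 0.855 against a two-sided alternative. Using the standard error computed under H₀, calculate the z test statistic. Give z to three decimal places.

p̂ = 488/564 ≈ 0.86525.
SE = √(p₀(1−p₀)/n) = √(0.12398/564) = 0.01483.
z = (0.86525 − 0.855)/0.01483 = 0.01025/0.01483 = 0.691.

z = 0.691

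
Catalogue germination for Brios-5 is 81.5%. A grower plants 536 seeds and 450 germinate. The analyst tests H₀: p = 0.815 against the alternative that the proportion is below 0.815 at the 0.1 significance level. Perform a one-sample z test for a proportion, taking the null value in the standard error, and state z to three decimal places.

p̂ = 450/536 ≈ 0.83955.
SE = √(p₀(1−p₀)/n) = √(0.15078/536) = 0.01677.
z = (0.83955 − 0.815)/0.01677 = 0.02455/0.01677 = 1.464.
p-value = P(Z < 1.464) ≈ 0.9284; since p > α = 0.1, fail to reject H₀.

z = 1.464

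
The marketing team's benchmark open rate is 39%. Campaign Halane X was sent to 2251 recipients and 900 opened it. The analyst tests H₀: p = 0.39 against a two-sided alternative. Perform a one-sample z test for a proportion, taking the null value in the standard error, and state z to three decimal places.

p̂ = 900/2251 = 0.39982.
Under H₀, SE = √(0.39·0.61/2251) = √(0.000105686) = 0.01028.
z = (0.39982 − 0.39)/0.01028 = 0.00982/0.01028 = 0.955.
Two-sided p-value ≈ 2·Φ(−0.955) = 0.3394.

z = 0.955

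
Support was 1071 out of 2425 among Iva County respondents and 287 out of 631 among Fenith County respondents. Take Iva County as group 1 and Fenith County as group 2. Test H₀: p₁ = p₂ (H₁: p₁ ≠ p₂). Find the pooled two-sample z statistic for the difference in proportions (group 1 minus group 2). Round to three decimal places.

z = -0.594

p̂₁ = 1071/2425 ≈ 0.441649, p̂₂ = 287/631 ≈ 0.454834.
Pooled p̂ = (1071+287)/(2425+631) = 1358/3056 = 0.444372.
SE = √(p̂(1−p̂)(1/n₁+1/n₂)) = √(0.444372·0.555628·0.00199716) = √(0.000493109) = 0.022206.
z = (0.441649 − 0.454834)/0.022206 = -0.013185/0.022206 = -0.594.
p-value = 2·P(Z > 0.594) ≈ 0.5527.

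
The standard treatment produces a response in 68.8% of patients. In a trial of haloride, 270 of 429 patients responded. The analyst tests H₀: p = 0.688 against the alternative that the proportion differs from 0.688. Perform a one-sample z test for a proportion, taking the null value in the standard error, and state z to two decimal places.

z = -2.62

p̂ = 270/429 = 0.6294.
SE = √(p₀(1−p₀)/n) = √(0.21466/429) = 0.0224.
z = (0.6294 − 0.688)/0.0224 = -0.0586/0.0224 = -2.62.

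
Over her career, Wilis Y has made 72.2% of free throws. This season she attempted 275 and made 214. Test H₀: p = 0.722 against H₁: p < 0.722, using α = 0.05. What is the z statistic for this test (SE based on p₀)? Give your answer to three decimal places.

z = 2.080

p̂ = 214/275 = 0.778182.
Under H₀, SE = √(0.722·0.278/275) = √(0.000729876) = 0.027016.
z = (0.778182 − 0.722)/0.027016 = 0.056182/0.027016 = 2.080.
p-value = P(Z < 2.080) ≈ 0.9812. With α = 0.05, fail to reject H₀.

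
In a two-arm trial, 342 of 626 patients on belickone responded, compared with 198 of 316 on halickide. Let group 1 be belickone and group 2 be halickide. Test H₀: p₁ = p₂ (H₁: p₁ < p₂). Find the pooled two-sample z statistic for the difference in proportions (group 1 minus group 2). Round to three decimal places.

p̂₁ = 342/626 = 0.54633, p̂₂ = 198/316 = 0.62658.
Pooled p̂ = (342+198)/(626+316) = 540/942 = 0.57325.
SE = √(p̂(1−p̂)(1/n₁+1/n₂)) = √(0.57325·0.42675·0.004762) = √(0.00116495) = 0.03413.
z = (0.54633 − 0.62658)/0.03413 = -0.08025/0.03413 = -2.351.
p-value = P(Z < -2.351) ≈ 0.0094.

z = -2.351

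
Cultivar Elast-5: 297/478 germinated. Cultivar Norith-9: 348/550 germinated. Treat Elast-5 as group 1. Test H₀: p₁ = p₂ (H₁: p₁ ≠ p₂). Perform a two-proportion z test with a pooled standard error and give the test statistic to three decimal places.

p̂₁ = 297/478 ≈ 0.62134, p̂₂ = 348/550 ≈ 0.63273.
Pooled p̂ = (297+348)/(478+550) = 645/1028 = 0.62743.
SE = √(0.233761 × 0.00391023) = 0.03023.
z = (0.62134 − 0.63273)/0.03023 = -0.01139/0.03023 = -0.377.

z = -0.377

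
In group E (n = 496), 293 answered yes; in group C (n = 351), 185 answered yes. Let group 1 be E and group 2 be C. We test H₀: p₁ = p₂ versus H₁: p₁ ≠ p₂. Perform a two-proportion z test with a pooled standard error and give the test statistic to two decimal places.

z = 1.84

p̂₁ = 293/496 = 0.5907, p̂₂ = 185/351 = 0.5271.
Pooled p̂ = (293+185)/(496+351) = 478/847 = 0.5643.
SE = √(0.24586 × 0.00486513) = 0.0346.
z = (0.5907 − 0.5271)/0.0346 = 0.0636/0.0346 = 1.84.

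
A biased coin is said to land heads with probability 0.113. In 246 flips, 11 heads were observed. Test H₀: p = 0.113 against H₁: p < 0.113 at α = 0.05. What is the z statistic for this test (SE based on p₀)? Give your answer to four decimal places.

p̂ = 11/246 = 0.0447154.
Under H₀, SE = √(0.113·0.887/246) = √(0.000407443) = 0.0201852.
z = (0.0447154 − 0.113)/0.0201852 = -0.0682846/0.0201852 = -3.3829.
p-value = P(Z < -3.383) ≈ 0.0004; since p < α = 0.05, reject H₀.

z = -3.3829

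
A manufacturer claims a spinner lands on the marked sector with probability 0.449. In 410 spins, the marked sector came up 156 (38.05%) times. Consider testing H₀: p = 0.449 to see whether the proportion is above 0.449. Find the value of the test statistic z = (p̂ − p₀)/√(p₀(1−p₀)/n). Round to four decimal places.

z = -2.7891

p̂ = 156/410 = 0.380488.
Under H₀, SE = √(0.449·0.551/410) = √(0.000603412) = 0.024564.
z = (0.380488 − 0.449)/0.024564 = -0.068512/0.024564 = -2.7891.
p-value = P(Z > -2.789) ≈ 0.9974.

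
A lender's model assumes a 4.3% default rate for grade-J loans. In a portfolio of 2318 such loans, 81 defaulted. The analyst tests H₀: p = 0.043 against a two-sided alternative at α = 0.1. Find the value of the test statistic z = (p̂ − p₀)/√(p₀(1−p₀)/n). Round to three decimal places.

p̂ = 81/2318 = 0.034944.
Standard error under H₀: √(0.043×0.957/2318) = 0.004213.
z = (0.034944 − 0.043)/0.004213 = -0.008056/0.004213 = -1.912.
Two-sided p-value ≈ 2·Φ(−1.912) = 0.0559. With α = 0.1, reject H₀.

z = -1.912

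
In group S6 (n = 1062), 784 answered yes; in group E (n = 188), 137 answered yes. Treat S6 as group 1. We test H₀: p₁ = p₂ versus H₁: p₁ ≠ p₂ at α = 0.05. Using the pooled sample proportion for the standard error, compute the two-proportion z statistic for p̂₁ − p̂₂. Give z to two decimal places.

p̂₁ = 784/1062 = 0.7382, p̂₂ = 137/188 = 0.7287.
Pooled p̂ = (784+137)/(1062+188) = 921/1250 = 0.7368.
SE = √(0.193926 × 0.00626077) = 0.0348.
z = (0.7382 − 0.7287)/0.0348 = 0.0095/0.0348 = 0.27.
Two-sided p-value ≈ 2·Φ(−0.273) = 0.7850; since p > α = 0.05, fail to reject H₀.

z = 0.27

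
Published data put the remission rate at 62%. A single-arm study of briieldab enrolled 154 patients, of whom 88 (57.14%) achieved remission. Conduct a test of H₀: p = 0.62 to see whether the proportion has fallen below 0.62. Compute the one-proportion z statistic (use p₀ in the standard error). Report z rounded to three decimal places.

p̂ = 88/154 ≈ 0.57143.
Under H₀, SE = √(0.62·0.38/154) = √(0.00152987) = 0.03911.
z = (0.57143 − 0.62)/0.03911 = -0.04857/0.03911 = -1.242.

z = -1.242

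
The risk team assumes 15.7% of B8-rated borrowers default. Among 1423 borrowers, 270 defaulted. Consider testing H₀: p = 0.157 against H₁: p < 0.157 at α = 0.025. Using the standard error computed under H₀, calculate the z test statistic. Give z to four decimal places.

z = 3.3948

p̂ = 270/1423 ≈ 0.1897400.
Standard error under H₀: √(0.157×0.843/1423) = 0.0096441.
z = (0.1897400 − 0.157)/0.0096441 = 0.0327400/0.0096441 = 3.3948.
p-value = P(Z < 3.395) ≈ 0.9997; since p > α = 0.025, fail to reject H₀.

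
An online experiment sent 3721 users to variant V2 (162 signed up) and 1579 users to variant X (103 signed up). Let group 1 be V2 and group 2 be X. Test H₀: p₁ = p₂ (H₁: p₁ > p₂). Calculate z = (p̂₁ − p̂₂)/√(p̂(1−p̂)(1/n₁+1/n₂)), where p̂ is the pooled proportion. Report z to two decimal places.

z = -3.31

p̂₁ = 162/3721 ≈ 0.04354, p̂₂ = 103/1579 ≈ 0.06523.
Pooled p̂ = (162+103)/(3721+1579) = 265/5300 = 0.05000.
SE = √(0.0475 × 0.000902057) = 0.00655.
z = (0.04354 − 0.06523)/0.00655 = -0.02169/0.00655 = -3.31.
p-value = P(Z > -3.314) ≈ 0.9995.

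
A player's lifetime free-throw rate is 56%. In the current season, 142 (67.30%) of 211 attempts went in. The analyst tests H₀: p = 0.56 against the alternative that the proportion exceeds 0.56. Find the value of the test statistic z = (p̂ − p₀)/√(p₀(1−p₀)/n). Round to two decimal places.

p̂ = 142/211 = 0.67299.
SE = √(p₀(1−p₀)/n) = √(0.2464/211) = 0.03417.
z = (0.67299 − 0.56)/0.03417 = 0.11299/0.03417 = 3.31.

z = 3.31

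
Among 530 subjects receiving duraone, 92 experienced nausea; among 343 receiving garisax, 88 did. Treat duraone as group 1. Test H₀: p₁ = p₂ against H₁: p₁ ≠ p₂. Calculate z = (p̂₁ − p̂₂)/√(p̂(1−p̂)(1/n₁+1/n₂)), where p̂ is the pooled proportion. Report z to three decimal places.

p̂₁ = 92/530 = 0.173585, p̂₂ = 88/343 = 0.256560.
Pooled p̂ = (92+88)/(530+343) = 180/873 = 0.206186.
SE = √(0.163673 × 0.00480224) = 0.028036.
z = (0.173585 − 0.256560)/0.028036 = -0.082975/0.028036 = -2.960.

z = -2.960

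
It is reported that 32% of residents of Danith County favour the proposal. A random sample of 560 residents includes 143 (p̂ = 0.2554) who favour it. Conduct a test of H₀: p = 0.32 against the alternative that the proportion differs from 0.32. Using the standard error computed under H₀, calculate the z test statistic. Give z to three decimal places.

z = -3.279

p̂ = 143/560 ≈ 0.255357.
SE = √(p₀(1−p₀)/n) = √(0.2176/560) = 0.019712.
z = (0.255357 − 0.32)/0.019712 = -0.064643/0.019712 = -3.279.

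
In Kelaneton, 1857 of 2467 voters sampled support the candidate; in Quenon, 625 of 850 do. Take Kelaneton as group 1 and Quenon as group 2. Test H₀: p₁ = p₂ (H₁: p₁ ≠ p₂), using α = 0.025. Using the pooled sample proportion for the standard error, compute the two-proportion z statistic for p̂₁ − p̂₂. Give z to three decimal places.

z = 1.010

p̂₁ = 1857/2467 ≈ 0.752736, p̂₂ = 625/850 ≈ 0.735294.
Pooled p̂ = (1857+625)/(2467+850) = 2482/3317 = 0.748267.
SE = √(p̂(1−p̂)(1/n₁+1/n₂)) = √(0.748267·0.251733·0.00158182) = √(0.000297958) = 0.017261.
z = (0.752736 − 0.735294)/0.017261 = 0.017442/0.017261 = 1.010.
Two-sided p-value ≈ 2·Φ(−1.010) = 0.3123. With α = 0.025, fail to reject H₀.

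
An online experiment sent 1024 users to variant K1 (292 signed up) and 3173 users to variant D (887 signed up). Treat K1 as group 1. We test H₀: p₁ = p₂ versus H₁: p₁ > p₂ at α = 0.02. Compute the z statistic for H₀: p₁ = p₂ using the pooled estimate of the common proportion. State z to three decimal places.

p̂₁ = 292/1024 ≈ 0.28516, p̂₂ = 887/3173 ≈ 0.27955.
Pooled p̂ = (292+887)/(1024+3173) = 1179/4197 = 0.28091.
SE = √(0.202002 × 0.00129172) = 0.01615.
z = (0.28516 − 0.27955)/0.01615 = 0.00561/0.01615 = 0.347.
p-value = P(Z > 0.347) ≈ 0.3642. With α = 0.02, fail to reject H₀.

z = 0.347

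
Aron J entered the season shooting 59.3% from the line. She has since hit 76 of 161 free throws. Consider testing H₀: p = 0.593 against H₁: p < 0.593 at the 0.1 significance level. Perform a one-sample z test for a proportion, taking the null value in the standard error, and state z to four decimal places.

z = -3.1239

p̂ = 76/161 = 0.472050.
Under H₀, SE = √(0.593·0.407/161) = √(0.00149907) = 0.038718.
z = (0.472050 − 0.593)/0.038718 = -0.120950/0.038718 = -3.1239.
p-value = P(Z < -3.124) ≈ 0.0009; since p < α = 0.1, reject H₀.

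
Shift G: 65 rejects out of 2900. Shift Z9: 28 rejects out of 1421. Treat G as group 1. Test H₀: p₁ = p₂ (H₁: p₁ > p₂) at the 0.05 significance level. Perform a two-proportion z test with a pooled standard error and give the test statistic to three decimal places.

p̂₁ = 65/2900 = 0.02241, p̂₂ = 28/1421 = 0.01970.
Pooled p̂ = (65+28)/(2900+1421) = 93/4321 = 0.02152.
SE = √(0.0210596 × 0.00104856) = 0.00470.
z = (0.02241 − 0.01970)/0.00470 = 0.00271/0.00470 = 0.577.
p-value = P(Z > 0.577) ≈ 0.2821. With α = 0.05, fail to reject H₀.

z = 0.577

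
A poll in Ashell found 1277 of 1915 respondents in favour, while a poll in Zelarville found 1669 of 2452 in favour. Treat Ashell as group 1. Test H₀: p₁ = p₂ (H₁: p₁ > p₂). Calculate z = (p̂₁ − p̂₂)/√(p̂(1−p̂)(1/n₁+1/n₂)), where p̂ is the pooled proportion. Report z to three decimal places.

z = -0.968

p̂₁ = 1277/1915 ≈ 0.66684, p̂₂ = 1669/2452 ≈ 0.68067.
Pooled p̂ = (1277+1669)/(1915+2452) = 2946/4367 = 0.67460.
SE = √(p̂(1−p̂)(1/n₁+1/n₂)) = √(0.67460·0.32540·0.000930024) = √(0.000204152) = 0.01429.
z = (0.66684 − 0.68067)/0.01429 = -0.01383/0.01429 = -0.968.
p-value = P(Z > -0.968) ≈ 0.8334.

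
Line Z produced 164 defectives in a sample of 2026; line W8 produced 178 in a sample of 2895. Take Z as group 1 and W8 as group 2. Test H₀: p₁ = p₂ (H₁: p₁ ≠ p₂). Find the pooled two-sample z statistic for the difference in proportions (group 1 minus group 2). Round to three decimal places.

z = 2.642

p̂₁ = 164/2026 = 0.080948, p̂₂ = 178/2895 = 0.061485.
Pooled p̂ = (164+178)/(2026+2895) = 342/4921 = 0.069498.
SE = √(0.0646681 × 0.000839007) = 0.007366.
z = (0.080948 − 0.061485)/0.007366 = 0.019463/0.007366 = 2.642.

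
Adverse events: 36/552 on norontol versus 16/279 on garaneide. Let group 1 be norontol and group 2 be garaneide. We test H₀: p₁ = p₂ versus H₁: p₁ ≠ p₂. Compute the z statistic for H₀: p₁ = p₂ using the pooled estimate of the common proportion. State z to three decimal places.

z = 0.442

p̂₁ = 36/552 ≈ 0.06522, p̂₂ = 16/279 ≈ 0.05735.
Pooled p̂ = (36+16)/(552+279) = 52/831 = 0.06258.
SE = √(0.0586596 × 0.00539582) = 0.01779.
z = (0.06522 − 0.05735)/0.01779 = 0.00787/0.01779 = 0.442.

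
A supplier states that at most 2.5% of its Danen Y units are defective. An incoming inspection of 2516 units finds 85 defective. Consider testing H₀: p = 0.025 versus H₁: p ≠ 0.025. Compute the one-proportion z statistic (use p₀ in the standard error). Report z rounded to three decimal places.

p̂ = 85/2516 = 0.033784.
SE = √(p₀(1−p₀)/n) = √(0.024375/2516) = 0.003113.
z = (0.033784 − 0.025)/0.003113 = 0.008784/0.003113 = 2.822.
p-value = 2·P(Z > 2.822) ≈ 0.0048.

z = 2.822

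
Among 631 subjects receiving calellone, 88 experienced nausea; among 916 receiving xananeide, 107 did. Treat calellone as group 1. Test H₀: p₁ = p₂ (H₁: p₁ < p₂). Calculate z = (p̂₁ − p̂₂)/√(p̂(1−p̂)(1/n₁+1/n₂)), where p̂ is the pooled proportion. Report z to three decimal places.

p̂₁ = 88/631 ≈ 0.13946, p̂₂ = 107/916 ≈ 0.11681.
Pooled p̂ = (88+107)/(631+916) = 195/1547 = 0.12605.
SE = √(0.110162 × 0.00267649) = 0.01717.
z = (0.13946 − 0.11681)/0.01717 = 0.02265/0.01717 = 1.319.

z = 1.319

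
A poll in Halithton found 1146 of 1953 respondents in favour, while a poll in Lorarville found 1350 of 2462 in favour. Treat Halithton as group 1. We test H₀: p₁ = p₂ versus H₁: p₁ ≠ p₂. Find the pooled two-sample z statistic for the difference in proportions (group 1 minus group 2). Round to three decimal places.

p̂₁ = 1146/1953 = 0.586790, p̂₂ = 1350/2462 = 0.548335.
Pooled p̂ = (1146+1350)/(1953+2462) = 2496/4415 = 0.565345.
SE = √(0.24573 × 0.000918207) = 0.015021.
z = (0.586790 − 0.548335)/0.015021 = 0.038455/0.015021 = 2.560.

z = 2.560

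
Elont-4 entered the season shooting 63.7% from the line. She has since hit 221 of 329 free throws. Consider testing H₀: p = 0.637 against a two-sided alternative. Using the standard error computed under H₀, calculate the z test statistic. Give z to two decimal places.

z = 1.31

p̂ = 221/329 ≈ 0.6717.
SE = √(p₀(1−p₀)/n) = √(0.23123/329) = 0.0265.
z = (0.6717 − 0.637)/0.0265 = 0.0347/0.0265 = 1.31.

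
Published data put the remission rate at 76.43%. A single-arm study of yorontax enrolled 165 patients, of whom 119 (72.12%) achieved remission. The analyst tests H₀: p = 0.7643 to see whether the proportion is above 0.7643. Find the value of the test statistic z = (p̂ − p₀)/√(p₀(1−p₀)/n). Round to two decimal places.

p̂ = 119/165 = 0.72121.
SE = √(p₀(1−p₀)/n) = √(0.18015/165) = 0.03304.
z = (0.72121 − 0.7643)/0.03304 = -0.04309/0.03304 = -1.30.
p-value = P(Z > -1.304) ≈ 0.9039.

z = -1.30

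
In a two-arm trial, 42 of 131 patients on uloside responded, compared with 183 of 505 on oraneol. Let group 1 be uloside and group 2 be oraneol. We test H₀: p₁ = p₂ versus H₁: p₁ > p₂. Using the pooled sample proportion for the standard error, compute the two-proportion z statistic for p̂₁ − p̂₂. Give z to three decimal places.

p̂₁ = 42/131 = 0.32061, p̂₂ = 183/505 = 0.36238.
Pooled p̂ = (42+183)/(131+505) = 225/636 = 0.35377.
SE = √(p̂(1−p̂)(1/n₁+1/n₂)) = √(0.35377·0.64623·0.00961379) = √(0.00219788) = 0.04688.
z = (0.32061 − 0.36238)/0.04688 = -0.04177/0.04688 = -0.891.

z = -0.891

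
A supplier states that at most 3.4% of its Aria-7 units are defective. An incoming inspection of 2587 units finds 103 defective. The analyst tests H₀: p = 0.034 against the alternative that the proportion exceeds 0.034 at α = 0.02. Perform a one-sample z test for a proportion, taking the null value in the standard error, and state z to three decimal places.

p̂ = 103/2587 ≈ 0.03981.
Standard error under H₀: √(0.034×0.966/2587) = 0.00356.
z = (0.03981 − 0.034)/0.00356 = 0.00581/0.00356 = 1.632.
p-value = P(Z > 1.632) ≈ 0.0514; since p > α = 0.02, fail to reject H₀.

z = 1.632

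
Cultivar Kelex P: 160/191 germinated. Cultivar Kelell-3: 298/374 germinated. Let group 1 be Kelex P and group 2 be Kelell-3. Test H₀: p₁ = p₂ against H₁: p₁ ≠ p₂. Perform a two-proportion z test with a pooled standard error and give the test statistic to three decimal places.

p̂₁ = 160/191 = 0.83770, p̂₂ = 298/374 = 0.79679.
Pooled p̂ = (160+298)/(191+374) = 458/565 = 0.81062.
SE = √(p̂(1−p̂)(1/n₁+1/n₂)) = √(0.81062·0.18938·0.0079094) = √(0.00121422) = 0.03485.
z = (0.83770 − 0.79679)/0.03485 = 0.04091/0.03485 = 1.174.

z = 1.174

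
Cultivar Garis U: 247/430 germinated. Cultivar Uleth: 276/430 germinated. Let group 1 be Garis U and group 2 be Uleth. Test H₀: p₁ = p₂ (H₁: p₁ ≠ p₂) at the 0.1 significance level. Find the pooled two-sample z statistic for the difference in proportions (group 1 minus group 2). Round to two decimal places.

z = -2.03

p̂₁ = 247/430 = 0.5744, p̂₂ = 276/430 = 0.6419.
Pooled p̂ = (247+276)/(430+430) = 523/860 = 0.6081.
SE = √(0.238306 × 0.00465116) = 0.0333.
z = (0.5744 − 0.6419)/0.0333 = -0.0675/0.0333 = -2.03.
p-value = 2·P(Z > 2.026) ≈ 0.0428, so at α = 0.1 we reject H₀.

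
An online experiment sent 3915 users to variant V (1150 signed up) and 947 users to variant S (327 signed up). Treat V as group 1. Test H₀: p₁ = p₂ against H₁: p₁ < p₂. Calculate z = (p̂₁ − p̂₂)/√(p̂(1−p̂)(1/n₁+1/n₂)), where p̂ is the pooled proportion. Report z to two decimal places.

p̂₁ = 1150/3915 = 0.29374, p̂₂ = 327/947 = 0.34530.
Pooled p̂ = (1150+327)/(3915+947) = 1477/4862 = 0.30378.
SE = √(p̂(1−p̂)(1/n₁+1/n₂)) = √(0.30378·0.69622·0.00131139) = √(0.000277359) = 0.01665.
z = (0.29374 − 0.34530)/0.01665 = -0.05156/0.01665 = -3.10.

z = -3.10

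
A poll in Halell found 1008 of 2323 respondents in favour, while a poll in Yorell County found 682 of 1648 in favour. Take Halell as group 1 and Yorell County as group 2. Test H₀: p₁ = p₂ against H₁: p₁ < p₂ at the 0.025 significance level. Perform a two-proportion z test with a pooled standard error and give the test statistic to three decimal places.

p̂₁ = 1008/2323 = 0.433922, p̂₂ = 682/1648 = 0.413835.
Pooled p̂ = (1008+682)/(2323+1648) = 1690/3971 = 0.425585.
SE = √(0.244462 × 0.00103727) = 0.015924.
z = (0.433922 − 0.413835)/0.015924 = 0.020087/0.015924 = 1.261.
p-value = P(Z < 1.261) ≈ 0.8964, so at α = 0.025 we fail to reject H₀.

z = 1.261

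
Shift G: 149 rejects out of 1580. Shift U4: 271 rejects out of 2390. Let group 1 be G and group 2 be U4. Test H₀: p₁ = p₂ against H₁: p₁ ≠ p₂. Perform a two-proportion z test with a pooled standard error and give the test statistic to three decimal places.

z = -1.914

p̂₁ = 149/1580 = 0.094304, p̂₂ = 271/2390 = 0.113389.
Pooled p̂ = (149+271)/(1580+2390) = 420/3970 = 0.105793.
SE = √(p̂(1−p̂)(1/n₁+1/n₂)) = √(0.105793·0.894207·0.00105132) = √(9.94563e-05) = 0.009973.
z = (0.094304 − 0.113389)/0.009973 = -0.019085/0.009973 = -1.914.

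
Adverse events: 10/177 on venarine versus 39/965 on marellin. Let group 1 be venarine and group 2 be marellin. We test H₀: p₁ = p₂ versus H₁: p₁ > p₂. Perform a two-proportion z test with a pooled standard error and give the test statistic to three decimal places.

p̂₁ = 10/177 = 0.05650, p̂₂ = 39/965 = 0.04041.
Pooled p̂ = (10+39)/(177+965) = 49/1142 = 0.04291.
SE = √(p̂(1−p̂)(1/n₁+1/n₂)) = √(0.04291·0.95709·0.00668599) = √(0.000274568) = 0.01657.
z = (0.05650 − 0.04041)/0.01657 = 0.01609/0.01657 = 0.971.

z = 0.971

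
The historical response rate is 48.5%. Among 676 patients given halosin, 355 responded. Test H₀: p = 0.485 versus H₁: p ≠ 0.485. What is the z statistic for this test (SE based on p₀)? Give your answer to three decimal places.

z = 2.089

p̂ = 355/676 = 0.52515.
Under H₀, SE = √(0.485·0.515/676) = √(0.00036949) = 0.01922.
z = (0.52515 − 0.485)/0.01922 = 0.04015/0.01922 = 2.089.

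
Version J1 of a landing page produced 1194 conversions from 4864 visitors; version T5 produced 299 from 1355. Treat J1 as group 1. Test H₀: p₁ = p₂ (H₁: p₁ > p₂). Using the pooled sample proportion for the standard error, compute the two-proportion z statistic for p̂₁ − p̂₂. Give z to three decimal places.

p̂₁ = 1194/4864 ≈ 0.245477, p̂₂ = 299/1355 ≈ 0.220664.
Pooled p̂ = (1194+299)/(4864+1355) = 1493/6219 = 0.240071.
SE = √(p̂(1−p̂)(1/n₁+1/n₂)) = √(0.240071·0.759929·0.000943599) = √(0.000172147) = 0.013120.
z = (0.245477 − 0.220664)/0.013120 = 0.024813/0.013120 = 1.891.
p-value = P(Z > 1.891) ≈ 0.0293.

z = 1.891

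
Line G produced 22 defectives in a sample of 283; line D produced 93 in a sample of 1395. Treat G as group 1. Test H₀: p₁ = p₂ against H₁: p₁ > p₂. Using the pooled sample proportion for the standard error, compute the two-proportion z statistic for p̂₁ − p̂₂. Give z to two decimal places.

p̂₁ = 22/283 = 0.0777, p̂₂ = 93/1395 = 0.0667.
Pooled p̂ = (22+93)/(283+1395) = 115/1678 = 0.0685.
SE = √(0.0638371 × 0.00425041) = 0.0165.
z = (0.0777 − 0.0667)/0.0165 = 0.0110/0.0165 = 0.67.

z = 0.67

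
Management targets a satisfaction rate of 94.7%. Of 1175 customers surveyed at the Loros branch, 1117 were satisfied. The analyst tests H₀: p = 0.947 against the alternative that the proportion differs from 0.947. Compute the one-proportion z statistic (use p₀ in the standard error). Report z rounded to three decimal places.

z = 0.557

p̂ = 1117/1175 = 0.95064.
SE = √(p₀(1−p₀)/n) = √(0.050191/1175) = 0.00654.
z = (0.95064 − 0.947)/0.00654 = 0.00364/0.00654 = 0.557.
p-value = 2·P(Z > 0.557) ≈ 0.5777.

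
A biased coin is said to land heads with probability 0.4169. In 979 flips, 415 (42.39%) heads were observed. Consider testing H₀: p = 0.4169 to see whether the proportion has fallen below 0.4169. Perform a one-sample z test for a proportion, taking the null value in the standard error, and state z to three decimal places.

p̂ = 415/979 = 0.42390.
Standard error under H₀: √(0.4169×0.5831/979) = 0.01576.
z = (0.42390 − 0.4169)/0.01576 = 0.00700/0.01576 = 0.444.
p-value = P(Z < 0.444) ≈ 0.6716.

z = 0.444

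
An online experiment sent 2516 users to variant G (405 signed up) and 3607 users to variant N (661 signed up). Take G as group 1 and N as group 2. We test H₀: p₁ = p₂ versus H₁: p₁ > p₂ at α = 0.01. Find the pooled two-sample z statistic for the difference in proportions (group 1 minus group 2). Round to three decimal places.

z = -2.263

p̂₁ = 405/2516 = 0.1609698, p̂₂ = 661/3607 = 0.1832548.
Pooled p̂ = (405+661)/(2516+3607) = 1066/6123 = 0.1740977.
SE = √(0.143788 × 0.000674695) = 0.0098495.
z = (0.1609698 − 0.1832548)/0.0098495 = -0.0222850/0.0098495 = -2.263.
p-value = P(Z > -2.263) ≈ 0.9882. With α = 0.01, fail to reject H₀.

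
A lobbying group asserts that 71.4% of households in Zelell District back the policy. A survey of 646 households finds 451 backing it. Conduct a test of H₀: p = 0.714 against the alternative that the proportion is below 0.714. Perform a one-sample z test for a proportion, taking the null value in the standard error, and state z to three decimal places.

z = -0.892

p̂ = 451/646 = 0.69814.
Under H₀, SE = √(0.714·0.286/646) = √(0.000316105) = 0.01778.
z = (0.69814 − 0.714)/0.01778 = -0.01586/0.01778 = -0.892.
p-value = P(Z < -0.892) ≈ 0.1862.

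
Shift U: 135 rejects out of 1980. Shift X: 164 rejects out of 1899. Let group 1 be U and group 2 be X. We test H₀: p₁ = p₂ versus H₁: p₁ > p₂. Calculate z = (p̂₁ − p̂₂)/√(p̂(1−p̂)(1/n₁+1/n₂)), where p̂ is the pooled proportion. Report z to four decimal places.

z = -2.1221

p̂₁ = 135/1980 = 0.0681818, p̂₂ = 164/1899 = 0.0863612.
Pooled p̂ = (135+164)/(1980+1899) = 299/3879 = 0.0770817.
SE = √(p̂(1−p̂)(1/n₁+1/n₂)) = √(0.0770817·0.9229183·0.00103164) = √(7.33912e-05) = 0.0085669.
z = (0.0681818 − 0.0863612)/0.0085669 = -0.0181794/0.0085669 = -2.1221.
p-value = P(Z > -2.122) ≈ 0.9831.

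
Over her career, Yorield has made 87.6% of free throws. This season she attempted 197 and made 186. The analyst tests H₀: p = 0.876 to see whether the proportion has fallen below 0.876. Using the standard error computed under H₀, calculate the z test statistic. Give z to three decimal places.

p̂ = 186/197 ≈ 0.94416.
Standard error under H₀: √(0.876×0.124/197) = 0.02348.
z = (0.94416 − 0.876)/0.02348 = 0.06816/0.02348 = 2.903.

z = 2.903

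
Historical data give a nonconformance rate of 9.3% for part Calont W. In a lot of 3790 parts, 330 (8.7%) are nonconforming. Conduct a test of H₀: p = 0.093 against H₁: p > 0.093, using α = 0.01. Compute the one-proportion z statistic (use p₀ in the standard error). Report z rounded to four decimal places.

z = -1.2567

p̂ = 330/3790 ≈ 0.087071.
Standard error under H₀: √(0.093×0.907/3790) = 0.004718.
z = (0.087071 − 0.093)/0.004718 = -0.005929/0.004718 = -1.2567.
p-value = P(Z > -1.257) ≈ 0.8956, so at α = 0.01 we fail to reject H₀.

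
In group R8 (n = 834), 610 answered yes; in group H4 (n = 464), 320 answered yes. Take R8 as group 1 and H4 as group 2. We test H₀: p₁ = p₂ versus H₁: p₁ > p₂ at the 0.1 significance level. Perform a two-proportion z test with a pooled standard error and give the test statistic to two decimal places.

z = 1.60

p̂₁ = 610/834 = 0.7314, p̂₂ = 320/464 = 0.6897.
Pooled p̂ = (610+320)/(834+464) = 930/1298 = 0.7165.
SE = √(0.203133 × 0.00335421) = 0.0261.
z = (0.7314 − 0.6897)/0.0261 = 0.0417/0.0261 = 1.60.
p-value = P(Z > 1.600) ≈ 0.0548, so at α = 0.1 we reject H₀.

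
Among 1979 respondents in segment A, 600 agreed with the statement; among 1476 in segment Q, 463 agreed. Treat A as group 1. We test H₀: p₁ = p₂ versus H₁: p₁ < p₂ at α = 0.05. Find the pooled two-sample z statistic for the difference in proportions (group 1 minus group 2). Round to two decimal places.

z = -0.66

p̂₁ = 600/1979 = 0.3032, p̂₂ = 463/1476 = 0.3137.
Pooled p̂ = (600+463)/(1979+1476) = 1063/3455 = 0.3077.
SE = √(0.213009 × 0.00118281) = 0.0159.
z = (0.3032 − 0.3137)/0.0159 = -0.0105/0.0159 = -0.66.
p-value = P(Z < -0.662) ≈ 0.2541, so at α = 0.05 we fail to reject H₀.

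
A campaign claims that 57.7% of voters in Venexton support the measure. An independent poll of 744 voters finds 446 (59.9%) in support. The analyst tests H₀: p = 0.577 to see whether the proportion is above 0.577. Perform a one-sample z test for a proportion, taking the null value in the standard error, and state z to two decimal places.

z = 1.24

p̂ = 446/744 = 0.5995.
Under H₀, SE = √(0.577·0.423/744) = √(0.000328052) = 0.0181.
z = (0.5995 − 0.577)/0.0181 = 0.0225/0.0181 = 1.24.
p-value = P(Z > 1.240) ≈ 0.1075.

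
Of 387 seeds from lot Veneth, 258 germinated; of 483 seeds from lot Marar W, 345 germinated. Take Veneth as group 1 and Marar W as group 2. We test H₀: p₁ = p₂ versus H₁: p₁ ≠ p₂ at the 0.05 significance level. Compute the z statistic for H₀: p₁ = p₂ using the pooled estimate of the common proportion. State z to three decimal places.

z = -1.513

p̂₁ = 258/387 = 0.666667, p̂₂ = 345/483 = 0.714286.
Pooled p̂ = (258+345)/(387+483) = 603/870 = 0.693103.
SE = √(p̂(1−p̂)(1/n₁+1/n₂)) = √(0.693103·0.306897·0.00465437) = √(0.000990037) = 0.031465.
z = (0.666667 − 0.714286)/0.031465 = -0.047619/0.031465 = -1.513.
Two-sided p-value ≈ 2·Φ(−1.513) = 0.1302. With α = 0.05, fail to reject H₀.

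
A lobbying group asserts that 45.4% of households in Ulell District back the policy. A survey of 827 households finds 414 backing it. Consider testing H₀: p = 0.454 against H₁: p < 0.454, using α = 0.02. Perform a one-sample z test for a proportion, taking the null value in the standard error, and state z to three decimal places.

p̂ = 414/827 ≈ 0.50060.
SE = √(p₀(1−p₀)/n) = √(0.24788/827) = 0.01731.
z = (0.50060 − 0.454)/0.01731 = 0.04660/0.01731 = 2.692.
p-value = P(Z < 2.692) ≈ 0.9964. With α = 0.02, fail to reject H₀.

z = 2.692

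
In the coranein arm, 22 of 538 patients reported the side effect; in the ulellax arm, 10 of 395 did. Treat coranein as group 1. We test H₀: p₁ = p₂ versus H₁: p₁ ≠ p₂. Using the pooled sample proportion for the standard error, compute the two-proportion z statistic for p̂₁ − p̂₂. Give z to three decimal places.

z = 1.292

p̂₁ = 22/538 = 0.040892, p̂₂ = 10/395 = 0.025316.
Pooled p̂ = (22+10)/(538+395) = 32/933 = 0.034298.
SE = √(0.0331216 × 0.00439038) = 0.012059.
z = (0.040892 − 0.025316)/0.012059 = 0.015576/0.012059 = 1.292.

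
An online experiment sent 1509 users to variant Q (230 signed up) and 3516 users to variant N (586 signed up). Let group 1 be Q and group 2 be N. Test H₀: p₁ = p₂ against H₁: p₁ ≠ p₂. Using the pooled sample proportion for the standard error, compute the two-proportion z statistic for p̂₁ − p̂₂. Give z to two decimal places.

z = -1.26

p̂₁ = 230/1509 ≈ 0.15242, p̂₂ = 586/3516 ≈ 0.16667.
Pooled p̂ = (230+586)/(1509+3516) = 816/5025 = 0.16239.
SE = √(p̂(1−p̂)(1/n₁+1/n₂)) = √(0.16239·0.83761·0.000947105) = √(0.000128823) = 0.01135.
z = (0.15242 − 0.16667)/0.01135 = -0.01425/0.01135 = -1.26.
Two-sided p-value ≈ 2·Φ(−1.255) = 0.2094.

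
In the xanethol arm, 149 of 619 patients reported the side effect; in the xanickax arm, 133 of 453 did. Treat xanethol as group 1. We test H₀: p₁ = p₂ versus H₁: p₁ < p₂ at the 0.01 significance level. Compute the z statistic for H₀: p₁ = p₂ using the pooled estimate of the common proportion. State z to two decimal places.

p̂₁ = 149/619 ≈ 0.2407, p̂₂ = 133/453 ≈ 0.2936.
Pooled p̂ = (149+133)/(619+453) = 282/1072 = 0.2631.
SE = √(0.193859 × 0.00382301) = 0.0272.
z = (0.2407 − 0.2936)/0.0272 = -0.0529/0.0272 = -1.94.
p-value = P(Z < -1.943) ≈ 0.0260, so at α = 0.01 we fail to reject H₀.

z = -1.94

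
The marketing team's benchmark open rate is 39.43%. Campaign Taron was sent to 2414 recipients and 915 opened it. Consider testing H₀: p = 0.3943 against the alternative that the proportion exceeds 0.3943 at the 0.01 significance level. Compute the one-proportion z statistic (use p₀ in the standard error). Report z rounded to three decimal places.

p̂ = 915/2414 ≈ 0.37904.
Under H₀, SE = √(0.3943·0.6057/2414) = √(9.89343e-05) = 0.00995.
z = (0.37904 − 0.3943)/0.00995 = -0.01526/0.00995 = -1.534.
p-value = P(Z > -1.534) ≈ 0.9375, so at α = 0.01 we fail to reject H₀.

z = -1.534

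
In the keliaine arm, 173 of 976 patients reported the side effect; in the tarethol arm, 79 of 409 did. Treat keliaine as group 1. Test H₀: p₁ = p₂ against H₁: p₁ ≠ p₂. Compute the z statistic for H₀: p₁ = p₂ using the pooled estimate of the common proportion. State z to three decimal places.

p̂₁ = 173/976 ≈ 0.17725, p̂₂ = 79/409 ≈ 0.19315.
Pooled p̂ = (173+79)/(976+409) = 252/1385 = 0.18195.
SE = √(p̂(1−p̂)(1/n₁+1/n₂)) = √(0.18195·0.81805·0.00346958) = √(0.000516425) = 0.02272.
z = (0.17725 − 0.19315)/0.02272 = -0.01590/0.02272 = -0.700.
p-value = 2·P(Z > 0.700) ≈ 0.4841.

z = -0.700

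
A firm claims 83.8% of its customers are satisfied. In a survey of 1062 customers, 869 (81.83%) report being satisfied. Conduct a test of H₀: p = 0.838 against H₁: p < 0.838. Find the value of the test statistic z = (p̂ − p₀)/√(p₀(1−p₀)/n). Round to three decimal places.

p̂ = 869/1062 ≈ 0.818267.
SE = √(p₀(1−p₀)/n) = √(0.13576/1062) = 0.011306.
z = (0.818267 − 0.838)/0.011306 = -0.019733/0.011306 = -1.745.
p-value = P(Z < -1.745) ≈ 0.0405.

z = -1.745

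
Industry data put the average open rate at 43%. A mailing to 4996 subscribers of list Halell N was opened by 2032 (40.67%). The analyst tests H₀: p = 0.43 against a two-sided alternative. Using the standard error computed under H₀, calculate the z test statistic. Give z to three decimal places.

p̂ = 2032/4996 = 0.406725.
SE = √(p₀(1−p₀)/n) = √(0.2451/4996) = 0.007004.
z = (0.406725 − 0.43)/0.007004 = -0.023275/0.007004 = -3.323.

z = -3.323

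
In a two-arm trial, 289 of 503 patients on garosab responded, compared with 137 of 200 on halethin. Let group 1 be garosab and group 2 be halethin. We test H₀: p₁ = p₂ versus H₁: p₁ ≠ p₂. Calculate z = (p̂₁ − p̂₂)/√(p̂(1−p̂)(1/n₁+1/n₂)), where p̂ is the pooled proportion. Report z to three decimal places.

z = -2.704

p̂₁ = 289/503 = 0.57455, p̂₂ = 137/200 = 0.68500.
Pooled p̂ = (289+137)/(503+200) = 426/703 = 0.60597.
SE = √(p̂(1−p̂)(1/n₁+1/n₂)) = √(0.60597·0.39403·0.00698807) = √(0.00166854) = 0.04085.
z = (0.57455 − 0.68500)/0.04085 = -0.11045/0.04085 = -2.704.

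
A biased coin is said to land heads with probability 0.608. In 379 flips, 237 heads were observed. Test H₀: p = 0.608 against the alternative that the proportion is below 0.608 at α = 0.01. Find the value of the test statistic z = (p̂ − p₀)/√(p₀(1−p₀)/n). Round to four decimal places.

p̂ = 237/379 = 0.625330.
Standard error under H₀: √(0.608×0.392/379) = 0.025077.
z = (0.625330 − 0.608)/0.025077 = 0.017330/0.025077 = 0.6911.
p-value = P(Z < 0.691) ≈ 0.7552; since p > α = 0.01, fail to reject H₀.

z = 0.6911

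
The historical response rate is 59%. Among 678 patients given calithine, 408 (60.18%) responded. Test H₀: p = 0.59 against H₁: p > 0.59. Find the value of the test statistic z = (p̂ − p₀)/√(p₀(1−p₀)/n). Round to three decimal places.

p̂ = 408/678 = 0.60177.
Under H₀, SE = √(0.59·0.41/678) = √(0.000356785) = 0.01889.
z = (0.60177 − 0.59)/0.01889 = 0.01177/0.01889 = 0.623.

z = 0.623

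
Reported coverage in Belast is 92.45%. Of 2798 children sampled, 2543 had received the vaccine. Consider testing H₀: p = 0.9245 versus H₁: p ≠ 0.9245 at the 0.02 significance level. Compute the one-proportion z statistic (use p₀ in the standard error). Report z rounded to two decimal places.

z = -3.13

p̂ = 2543/2798 ≈ 0.90886.
SE = √(p₀(1−p₀)/n) = √(0.0698/2798) = 0.00499.
z = (0.90886 − 0.9245)/0.00499 = -0.01564/0.00499 = -3.13.
p-value = 2·P(Z > 3.131) ≈ 0.0017, so at α = 0.02 we reject H₀.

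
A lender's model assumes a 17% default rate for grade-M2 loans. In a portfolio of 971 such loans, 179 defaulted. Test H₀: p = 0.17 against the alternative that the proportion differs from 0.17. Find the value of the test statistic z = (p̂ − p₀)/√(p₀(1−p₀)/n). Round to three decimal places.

z = 1.190

p̂ = 179/971 ≈ 0.184346.
Under H₀, SE = √(0.17·0.83/971) = √(0.000145314) = 0.012055.
z = (0.184346 − 0.17)/0.012055 = 0.014346/0.012055 = 1.190.
p-value = 2·P(Z > 1.190) ≈ 0.2340.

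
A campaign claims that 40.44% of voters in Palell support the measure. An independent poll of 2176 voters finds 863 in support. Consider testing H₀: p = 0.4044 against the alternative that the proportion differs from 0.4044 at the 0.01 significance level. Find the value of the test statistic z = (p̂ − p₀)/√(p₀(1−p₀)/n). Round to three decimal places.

z = -0.741

p̂ = 863/2176 ≈ 0.39660.
Standard error under H₀: √(0.4044×0.5956/2176) = 0.01052.
z = (0.39660 − 0.4044)/0.01052 = -0.00780/0.01052 = -0.741.
p-value = 2·P(Z > 0.741) ≈ 0.4584; since p > α = 0.01, fail to reject H₀.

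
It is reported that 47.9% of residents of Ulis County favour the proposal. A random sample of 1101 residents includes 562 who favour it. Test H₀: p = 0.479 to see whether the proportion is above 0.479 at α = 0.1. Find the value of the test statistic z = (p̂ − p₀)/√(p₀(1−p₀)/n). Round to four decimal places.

p̂ = 562/1101 ≈ 0.5104450.
Under H₀, SE = √(0.479·0.521/1101) = √(0.000226666) = 0.0150554.
z = (0.5104450 − 0.479)/0.0150554 = 0.0314450/0.0150554 = 2.0886.
p-value = P(Z > 2.089) ≈ 0.0184; since p < α = 0.1, reject H₀.

z = 2.0886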